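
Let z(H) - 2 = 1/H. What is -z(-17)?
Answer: -33/17 ≈ -1.9412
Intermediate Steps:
z(H) = 2 + 1/H
-z(-17) = -(2 + 1/(-17)) = -(2 - 1/17) = -1*33/17 = -33/17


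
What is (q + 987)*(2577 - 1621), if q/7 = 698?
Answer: 5614588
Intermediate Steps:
q = 4886 (q = 7*698 = 4886)
(q + 987)*(2577 - 1621) = (4886 + 987)*(2577 - 1621) = 5873*956 = 5614588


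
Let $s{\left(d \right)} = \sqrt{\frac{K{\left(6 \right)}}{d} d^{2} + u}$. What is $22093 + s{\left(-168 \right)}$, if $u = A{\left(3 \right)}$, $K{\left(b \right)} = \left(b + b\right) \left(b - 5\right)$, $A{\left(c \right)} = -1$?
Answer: $22093 + i \sqrt{2017} \approx 22093.0 + 44.911 i$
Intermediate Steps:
$K{\left(b \right)} = 2 b \left(-5 + b\right)$
$u = -1$
$s{\left(d \right)} = \sqrt{-1 + 12 d}$ ($s{\left(d \right)} = \sqrt{\frac{2 \cdot 6 \left(-5 + 6\right)}{d} d^{2} - 1} = \sqrt{\frac{2 \cdot 6 \cdot 1}{d} d^{2} - 1} = \sqrt{\frac{12}{d} d^{2} - 1} = \sqrt{12 d - 1} = \sqrt{-1 + 12 d}$)
$22093 + s{\left(-168 \right)} = 22093 + \sqrt{-1 + 12 \left(-168\right)} = 22093 + \sqrt{-1 - 2016} = 22093 + \sqrt{-2017} = 22093 + i \sqrt{2017}$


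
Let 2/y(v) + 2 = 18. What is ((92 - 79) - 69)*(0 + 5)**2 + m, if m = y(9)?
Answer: -11199/8 ≈ -1399.9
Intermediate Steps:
y(v) = 1/8 (y(v) = 2/(-2 + 18) = 2/16 = 2*(1/16) = 1/8)
m = 1/8 ≈ 0.12500
((92 - 79) - 69)*(0 + 5)**2 + m = ((92 - 79) - 69)*(0 + 5)**2 + 1/8 = (13 - 69)*5**2 + 1/8 = -56*25 + 1/8 = -1400 + 1/8 = -11199/8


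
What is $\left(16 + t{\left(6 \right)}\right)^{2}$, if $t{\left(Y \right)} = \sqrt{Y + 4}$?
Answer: $\left(16 + \sqrt{10}\right)^{2} \approx 367.19$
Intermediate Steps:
$t{\left(Y \right)} = \sqrt{4 + Y}$
$\left(16 + t{\left(6 \right)}\right)^{2} = \left(16 + \sqrt{4 + 6}\right)^{2} = \left(16 + \sqrt{10}\right)^{2}$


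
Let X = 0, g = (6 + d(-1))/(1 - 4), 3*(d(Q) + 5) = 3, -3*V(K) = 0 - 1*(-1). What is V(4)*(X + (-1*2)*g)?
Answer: -4/9 ≈ -0.44444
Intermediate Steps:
V(K) = -1/3 (V(K) = -(0 - 1*(-1))/3 = -(0 + 1)/3 = -1/3*1 = -1/3)
d(Q) = -4 (d(Q) = -5 + (1/3)*3 = -5 + 1 = -4)
g = -2/3 (g = (6 - 4)/(1 - 4) = 2/(-3) = 2*(-1/3) = -2/3 ≈ -0.66667)
V(4)*(X + (-1*2)*g) = -(0 - 1*2*(-2/3))/3 = -(0 - 2*(-2/3))/3 = -(0 + 4/3)/3 = -1/3*4/3 = -4/9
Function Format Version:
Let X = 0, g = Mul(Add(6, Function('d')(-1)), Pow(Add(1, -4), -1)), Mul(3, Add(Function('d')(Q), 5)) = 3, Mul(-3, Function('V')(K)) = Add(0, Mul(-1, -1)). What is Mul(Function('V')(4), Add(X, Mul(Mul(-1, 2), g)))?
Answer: Rational(-4, 9) ≈ -0.44444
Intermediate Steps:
Function('V')(K) = Rational(-1, 3) (Function('V')(K) = Mul(Rational(-1, 3), Add(0, Mul(-1, -1))) = Mul(Rational(-1, 3), Add(0, 1)) = Mul(Rational(-1, 3), 1) = Rational(-1, 3))
Function('d')(Q) = -4 (Function('d')(Q) = Add(-5, Mul(Rational(1, 3), 3)) = Add(-5, 1) = -4)
g = Rational(-2, 3) (g = Mul(Add(6, -4), Pow(Add(1, -4), -1)) = Mul(2, Pow(-3, -1)) = Mul(2, Rational(-1, 3)) = Rational(-2, 3) ≈ -0.66667)
Mul(Function('V')(4), Add(X, Mul(Mul(-1, 2), g))) = Mul(Rational(-1, 3), Add(0, Mul(Mul(-1, 2), Rational(-2, 3)))) = Mul(Rational(-1, 3), Add(0, Mul(-2, Rational(-2, 3)))) = Mul(Rational(-1, 3), Add(0, Rational(4, 3))) = Mul(Rational(-1, 3), Rational(4, 3)) = Rational(-4, 9)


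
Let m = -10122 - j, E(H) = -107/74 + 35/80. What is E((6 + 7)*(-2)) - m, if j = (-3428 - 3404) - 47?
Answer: 1919259/592 ≈ 3242.0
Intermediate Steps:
j = -6879 (j = -6832 - 47 = -6879)
E(H) = -597/592 (E(H) = -107*1/74 + 35*(1/80) = -107/74 + 7/16 = -597/592)
m = -3243 (m = -10122 - 1*(-6879) = -10122 + 6879 = -3243)
E((6 + 7)*(-2)) - m = -597/592 - 1*(-3243) = -597/592 + 3243 = 1919259/592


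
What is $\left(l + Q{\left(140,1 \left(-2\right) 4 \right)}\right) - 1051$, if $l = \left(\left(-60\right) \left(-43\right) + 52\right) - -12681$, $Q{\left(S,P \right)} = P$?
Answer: $14254$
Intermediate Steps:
$l = 15313$ ($l = \left(2580 + 52\right) + 12681 = 2632 + 12681 = 15313$)
$\left(l + Q{\left(140,1 \left(-2\right) 4 \right)}\right) - 1051 = \left(15313 + 1 \left(-2\right) 4\right) - 1051 = \left(15313 - 8\right) - 1051 = 15305 - 1051 = 14254$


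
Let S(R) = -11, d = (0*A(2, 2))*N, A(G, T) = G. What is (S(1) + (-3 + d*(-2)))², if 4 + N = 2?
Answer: 196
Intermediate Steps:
N = -2 (N = -4 + 2 = -2)
d = 0 (d = (0*2)*(-2) = 0*(-2) = 0)
(S(1) + (-3 + d*(-2)))² = (-11 + (-3 + 0*(-2)))² = (-11 + (-3 + 0))² = (-11 - 3)² = (-14)² = 196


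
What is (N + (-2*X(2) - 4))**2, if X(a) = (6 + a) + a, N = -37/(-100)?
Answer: 5583769/10000 ≈ 558.38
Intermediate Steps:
N = 37/100 (N = -37*(-1/100) = 37/100 ≈ 0.37000)
X(a) = 6 + 2*a
(N + (-2*X(2) - 4))**2 = (37/100 + (-2*(6 + 2*2) - 4))**2 = (37/100 + (-2*(6 + 4) - 4))**2 = (37/100 + (-2*10 - 4))**2 = (37/100 + (-20 - 4))**2 = (37/100 - 24)**2 = (-2363/100)**2 = 5583769/10000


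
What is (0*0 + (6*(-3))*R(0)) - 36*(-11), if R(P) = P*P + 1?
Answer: 378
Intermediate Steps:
R(P) = 1 + P**2 (R(P) = P**2 + 1 = 1 + P**2)
(0*0 + (6*(-3))*R(0)) - 36*(-11) = (0*0 + (6*(-3))*(1 + 0**2)) - 36*(-11) = (0 - 18*(1 + 0)) + 396 = (0 - 18*1) + 396 = (0 - 18) + 396 = -18 + 396 = 378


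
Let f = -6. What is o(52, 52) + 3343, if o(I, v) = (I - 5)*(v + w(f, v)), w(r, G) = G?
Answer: 8231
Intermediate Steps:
o(I, v) = 2*v*(-5 + I) (o(I, v) = (I - 5)*(v + v) = (-5 + I)*(2*v) = 2*v*(-5 + I))
o(52, 52) + 3343 = 2*52*(-5 + 52) + 3343 = 2*52*47 + 3343 = 4888 + 3343 = 8231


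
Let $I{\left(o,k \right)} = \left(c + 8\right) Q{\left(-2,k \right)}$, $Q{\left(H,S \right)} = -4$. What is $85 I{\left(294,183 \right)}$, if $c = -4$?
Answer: $-1360$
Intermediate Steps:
$I{\left(o,k \right)} = -16$ ($I{\left(o,k \right)} = \left(-4 + 8\right) \left(-4\right) = 4 \left(-4\right) = -16$)
$85 I{\left(294,183 \right)} = 85 \left(-16\right) = -1360$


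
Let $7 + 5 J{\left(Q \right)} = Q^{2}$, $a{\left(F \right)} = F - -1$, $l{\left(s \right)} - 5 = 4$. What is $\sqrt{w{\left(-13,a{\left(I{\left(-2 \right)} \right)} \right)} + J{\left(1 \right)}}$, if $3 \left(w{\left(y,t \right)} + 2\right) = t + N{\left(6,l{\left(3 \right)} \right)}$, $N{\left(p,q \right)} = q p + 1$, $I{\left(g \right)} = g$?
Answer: $\frac{\sqrt{370}}{5} \approx 3.8471$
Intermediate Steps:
$l{\left(s \right)} = 9$ ($l{\left(s \right)} = 5 + 4 = 9$)
$a{\left(F \right)} = 1 + F$ ($a{\left(F \right)} = F + 1 = 1 + F$)
$N{\left(p,q \right)} = 1 + p q$ ($N{\left(p,q \right)} = p q + 1 = 1 + p q$)
$J{\left(Q \right)} = - \frac{7}{5} + \frac{Q^{2}}{5}$
$w{\left(y,t \right)} = \frac{49}{3} + \frac{t}{3}$ ($w{\left(y,t \right)} = -2 + \frac{t + \left(1 + 6 \cdot 9\right)}{3} = -2 + \frac{t + \left(1 + 54\right)}{3} = -2 + \frac{t + 55}{3} = -2 + \frac{55 + t}{3} = -2 + \left(\frac{55}{3} + \frac{t}{3}\right) = \frac{49}{3} + \frac{t}{3}$)
$\sqrt{w{\left(-13,a{\left(I{\left(-2 \right)} \right)} \right)} + J{\left(1 \right)}} = \sqrt{\left(\frac{49}{3} + \frac{1 - 2}{3}\right) - \left(\frac{7}{5} - \frac{1^{2}}{5}\right)} = \sqrt{\left(\frac{49}{3} + \frac{1}{3} \left(-1\right)\right) + \left(- \frac{7}{5} + \frac{1}{5} \cdot 1\right)} = \sqrt{\left(\frac{49}{3} - \frac{1}{3}\right) + \left(- \frac{7}{5} + \frac{1}{5}\right)} = \sqrt{16 - \frac{6}{5}} = \sqrt{\frac{74}{5}} = \frac{\sqrt{370}}{5}$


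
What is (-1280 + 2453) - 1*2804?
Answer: -1631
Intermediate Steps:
(-1280 + 2453) - 1*2804 = 1173 - 2804 = -1631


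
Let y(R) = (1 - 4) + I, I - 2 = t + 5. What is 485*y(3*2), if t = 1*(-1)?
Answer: 1455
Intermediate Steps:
t = -1
I = 6 (I = 2 + (-1 + 5) = 2 + 4 = 6)
y(R) = 3 (y(R) = (1 - 4) + 6 = -3 + 6 = 3)
485*y(3*2) = 485*3 = 1455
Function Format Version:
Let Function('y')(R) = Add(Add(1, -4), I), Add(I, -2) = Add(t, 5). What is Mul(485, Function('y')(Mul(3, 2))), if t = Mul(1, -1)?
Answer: 1455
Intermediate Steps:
t = -1
I = 6 (I = Add(2, Add(-1, 5)) = Add(2, 4) = 6)
Function('y')(R) = 3 (Function('y')(R) = Add(Add(1, -4), 6) = Add(-3, 6) = 3)
Mul(485, Function('y')(Mul(3, 2))) = Mul(485, 3) = 1455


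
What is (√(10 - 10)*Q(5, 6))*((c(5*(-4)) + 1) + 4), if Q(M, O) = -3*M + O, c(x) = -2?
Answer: 0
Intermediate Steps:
Q(M, O) = O - 3*M
(√(10 - 10)*Q(5, 6))*((c(5*(-4)) + 1) + 4) = (√(10 - 10)*(6 - 3*5))*((-2 + 1) + 4) = (√0*(6 - 15))*(-1 + 4) = (0*(-9))*3 = 0*3 = 0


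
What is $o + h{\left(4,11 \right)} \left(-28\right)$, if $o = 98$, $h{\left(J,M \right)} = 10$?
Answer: $-182$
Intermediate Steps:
$o + h{\left(4,11 \right)} \left(-28\right) = 98 + 10 \left(-28\right) = 98 - 280 = -182$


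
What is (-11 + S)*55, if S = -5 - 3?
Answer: -1045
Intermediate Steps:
S = -8
(-11 + S)*55 = (-11 - 8)*55 = -19*55 = -1045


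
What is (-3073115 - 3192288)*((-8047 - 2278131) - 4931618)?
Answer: 45222400711788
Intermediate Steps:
(-3073115 - 3192288)*((-8047 - 2278131) - 4931618) = -6265403*(-2286178 - 4931618) = -6265403*(-7217796) = 45222400711788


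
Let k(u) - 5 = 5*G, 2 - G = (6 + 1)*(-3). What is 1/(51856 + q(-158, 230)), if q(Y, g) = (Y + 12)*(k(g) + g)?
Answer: 1/756 ≈ 0.0013228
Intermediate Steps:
G = 23 (G = 2 - (6 + 1)*(-3) = 2 - 7*(-3) = 2 - 1*(-21) = 2 + 21 = 23)
k(u) = 120 (k(u) = 5 + 5*23 = 5 + 115 = 120)
q(Y, g) = (12 + Y)*(120 + g) (q(Y, g) = (Y + 12)*(120 + g) = (12 + Y)*(120 + g))
1/(51856 + q(-158, 230)) = 1/(51856 + (1440 + 12*230 + 120*(-158) - 158*230)) = 1/(51856 + (1440 + 2760 - 18960 - 36340)) = 1/(51856 - 51100) = 1/756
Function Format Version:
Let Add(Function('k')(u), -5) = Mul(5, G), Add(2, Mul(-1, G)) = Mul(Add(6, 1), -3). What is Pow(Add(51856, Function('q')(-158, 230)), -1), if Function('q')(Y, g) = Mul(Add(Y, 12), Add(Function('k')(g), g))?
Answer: Rational(1, 756) ≈ 0.0013228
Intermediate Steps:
G = 23 (G = Add(2, Mul(-1, Mul(Add(6, 1), -3))) = Add(2, Mul(-1, Mul(7, -3))) = Add(2, Mul(-1, -21)) = Add(2, 21) = 23)
Function('k')(u) = 120 (Function('k')(u) = Add(5, Mul(5, 23)) = Add(5, 115) = 120)
Function('q')(Y, g) = Mul(Add(12, Y), Add(120, g)) (Function('q')(Y, g) = Mul(Add(Y, 12), Add(120, g)) = Mul(Add(12, Y), Add(120, g)))
Pow(Add(51856, Function('q')(-158, 230)), -1) = Pow(Add(51856, Add(1440, Mul(12, 230), Mul(120, -158), Mul(-158, 230))), -1) = Pow(Add(51856, Add(1440, 2760, -18960, -36340)), -1) = Pow(Add(51856, -51100), -1) = Pow(756, -1) = Rational(1, 756)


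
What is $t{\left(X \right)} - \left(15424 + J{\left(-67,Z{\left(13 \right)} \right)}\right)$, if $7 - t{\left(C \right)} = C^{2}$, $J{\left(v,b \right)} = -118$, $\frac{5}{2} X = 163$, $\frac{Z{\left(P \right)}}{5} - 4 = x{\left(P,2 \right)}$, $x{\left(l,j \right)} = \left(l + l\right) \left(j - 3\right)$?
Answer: $- \frac{488751}{25} \approx -19550.0$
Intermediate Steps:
$x{\left(l,j \right)} = 2 l \left(-3 + j\right)$
$Z{\left(P \right)} = 20 - 10 P$ ($Z{\left(P \right)} = 20 + 5 \cdot 2 P \left(-3 + 2\right) = 20 + 5 \cdot 2 P \left(-1\right) = 20 + 5 \left(- 2 P\right) = 20 - 10 P$)
$X = \frac{326}{5}$ ($X = \frac{2}{5} \cdot 163 = \frac{326}{5} \approx 65.2$)
$t{\left(C \right)} = 7 - C^{2}$
$t{\left(X \right)} - \left(15424 + J{\left(-67,Z{\left(13 \right)} \right)}\right) = \left(7 - \left(\frac{326}{5}\right)^{2}\right) - 15306 = \left(7 - \frac{106276}{25}\right) + \left(-15424 + 118\right) = \left(7 - \frac{106276}{25}\right) - 15306 = - \frac{106101}{25} - 15306 = - \frac{488751}{25}$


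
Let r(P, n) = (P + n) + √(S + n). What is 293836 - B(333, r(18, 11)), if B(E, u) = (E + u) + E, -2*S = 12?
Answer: 293141 - √5 ≈ 2.9314e+5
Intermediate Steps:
S = -6 (S = -½*12 = -6)
r(P, n) = P + n + √(-6 + n) (r(P, n) = (P + n) + √(-6 + n) = P + n + √(-6 + n))
B(E, u) = u + 2*E
293836 - B(333, r(18, 11)) = 293836 - ((18 + 11 + √(-6 + 11)) + 2*333) = 293836 - ((18 + 11 + √5) + 666) = 293836 - ((29 + √5) + 666) = 293836 - (695 + √5) = 293836 + (-695 - √5) = 293141 - √5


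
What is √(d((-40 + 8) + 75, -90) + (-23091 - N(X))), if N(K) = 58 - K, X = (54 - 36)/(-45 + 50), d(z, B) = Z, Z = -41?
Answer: 2*I*√144915/5 ≈ 152.27*I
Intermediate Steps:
d(z, B) = -41
X = 18/5 ≈ 3.6000
√(d((-40 + 8) + 75, -90) + (-23091 - N(X))) = √(-41 + (-23091 - (58 - 1*18/5))) = √(-41 + (-23091 - (58 - 18/5))) = √(-41 + (-23091 - 1*272/5)) = √(-41 + (-23091 - 272/5)) = √(-41 - 115727/5) = √(-115932/5) = 2*I*√144915/5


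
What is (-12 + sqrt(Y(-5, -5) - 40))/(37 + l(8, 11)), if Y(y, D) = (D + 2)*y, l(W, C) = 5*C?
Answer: -3/23 + 5*I/92 ≈ -0.13043 + 0.054348*I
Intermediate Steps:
Y(y, D) = y*(2 + D) (Y(y, D) = (2 + D)*y = y*(2 + D))
(-12 + sqrt(Y(-5, -5) - 40))/(37 + l(8, 11)) = (-12 + sqrt(-5*(2 - 5) - 40))/(37 + 5*11) = (-12 + sqrt(-5*(-3) - 40))/(37 + 55) = (-12 + sqrt(15 - 40))/92 = (-12 + sqrt(-25))*(1/92) = (-12 + 5*I)*(1/92) = -3/23 + 5*I/92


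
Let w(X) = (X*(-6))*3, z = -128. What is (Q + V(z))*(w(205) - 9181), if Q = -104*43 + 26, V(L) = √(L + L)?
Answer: 57224466 - 205936*I ≈ 5.7224e+7 - 2.0594e+5*I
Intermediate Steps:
V(L) = √2*√L (V(L) = √(2*L) = √2*√L)
w(X) = -18*X (w(X) = -6*X*3 = -18*X)
Q = -4446 (Q = -4472 + 26 = -4446)
(Q + V(z))*(w(205) - 9181) = (-4446 + √2*√(-128))*(-18*205 - 9181) = (-4446 + √2*(8*I*√2))*(-3690 - 9181) = (-4446 + 16*I)*(-12871) = 57224466 - 205936*I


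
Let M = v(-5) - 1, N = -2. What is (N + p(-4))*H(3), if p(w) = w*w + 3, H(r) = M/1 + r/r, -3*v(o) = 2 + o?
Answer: 17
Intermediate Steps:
v(o) = -⅔ - o/3 (v(o) = -(2 + o)/3 = -⅔ - o/3)
M = 0 (M = (-⅔ - ⅓*(-5)) - 1 = (-⅔ + 5/3) - 1 = 1 - 1 = 0)
H(r) = 1 (H(r) = 0/1 + r/r = 0*1 + 1 = 0 + 1 = 1)
p(w) = 3 + w² (p(w) = w² + 3 = 3 + w²)
(N + p(-4))*H(3) = (-2 + (3 + (-4)²))*1 = (-2 + (3 + 16))*1 = (-2 + 19)*1 = 17*1 = 17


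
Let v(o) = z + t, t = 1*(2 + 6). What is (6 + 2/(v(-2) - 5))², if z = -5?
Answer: 25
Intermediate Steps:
t = 8 (t = 1*8 = 8)
v(o) = 3 (v(o) = -5 + 8 = 3)
(6 + 2/(v(-2) - 5))² = (6 + 2/(3 - 5))² = (6 + 2/(-2))² = (6 - ½*2)² = (6 - 1)² = 5² = 25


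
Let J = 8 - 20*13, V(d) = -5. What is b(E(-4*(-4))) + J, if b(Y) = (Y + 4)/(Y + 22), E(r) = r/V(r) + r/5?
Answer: -2770/11 ≈ -251.82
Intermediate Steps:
E(r) = 0 (E(r) = r/(-5) + r/5 = r*(-1/5) + r*(1/5) = -r/5 + r/5 = 0)
J = -252 (J = 8 - 260 = -252)
b(Y) = (4 + Y)/(22 + Y)
b(E(-4*(-4))) + J = (4 + 0)/(22 + 0) - 252 = 4/22 - 252 = (1/22)*4 - 252 = 2/11 - 252 = -2770/11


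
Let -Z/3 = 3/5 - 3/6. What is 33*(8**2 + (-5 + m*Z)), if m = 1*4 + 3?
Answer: 18777/10 ≈ 1877.7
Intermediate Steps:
Z = -3/10 (Z = -3*(3/5 - 3/6) = -3*(3*(1/5) - 3*1/6) = -3*(3/5 - 1/2) = -3*1/10 = -3/10 ≈ -0.30000)
m = 7 (m = 4 + 3 = 7)
33*(8**2 + (-5 + m*Z)) = 33*(8**2 + (-5 + 7*(-3/10))) = 33*(64 + (-5 - 21/10)) = 33*(64 - 71/10) = 33*(569/10) = 18777/10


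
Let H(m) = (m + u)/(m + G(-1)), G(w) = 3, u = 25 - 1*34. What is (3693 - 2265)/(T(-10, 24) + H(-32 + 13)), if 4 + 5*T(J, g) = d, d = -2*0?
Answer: 28560/19 ≈ 1503.2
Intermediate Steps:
u = -9 (u = 25 - 34 = -9)
d = 0
T(J, g) = -⅘ (T(J, g) = -⅘ + (⅕)*0 = -⅘ + 0 = -⅘)
H(m) = (-9 + m)/(3 + m) (H(m) = (m - 9)/(m + 3) = (-9 + m)/(3 + m))
(3693 - 2265)/(T(-10, 24) + H(-32 + 13)) = (3693 - 2265)/(-⅘ + (-9 + (-32 + 13))/(3 + (-32 + 13))) = 1428/(-⅘ + (-9 - 19)/(3 - 19)) = 1428/(-⅘ - 28/(-16)) = 1428/(-⅘ - 1/16*(-28)) = 1428/(-⅘ + 7/4) = 1428/(19/20) = 1428*(20/19) = 28560/19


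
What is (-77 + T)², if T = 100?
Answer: 529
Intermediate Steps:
(-77 + T)² = (-77 + 100)² = 23² = 529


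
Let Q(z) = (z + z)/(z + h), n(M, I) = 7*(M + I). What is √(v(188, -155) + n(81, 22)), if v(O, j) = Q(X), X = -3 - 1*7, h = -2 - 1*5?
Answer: √208709/17 ≈ 26.873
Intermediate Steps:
n(M, I) = 7*I + 7*M (n(M, I) = 7*(I + M) = 7*I + 7*M)
h = -7 (h = -2 - 5 = -7)
X = -10 (X = -3 - 7 = -10)
Q(z) = 2*z/(-7 + z) (Q(z) = (z + z)/(z - 7) = (2*z)/(-7 + z) = 2*z/(-7 + z))
v(O, j) = 20/17 (v(O, j) = 2*(-10)/(-7 - 10) = 2*(-10)/(-17) = 2*(-10)*(-1/17) = 20/17)
√(v(188, -155) + n(81, 22)) = √(20/17 + (7*22 + 7*81)) = √(20/17 + (154 + 567)) = √(20/17 + 721) = √(12277/17) = √208709/17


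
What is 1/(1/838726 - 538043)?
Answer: -838726/451270653217 ≈ -1.8586e-6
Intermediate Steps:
1/(1/838726 - 538043) = 1/(-451270653217/838726) = -838726/451270653217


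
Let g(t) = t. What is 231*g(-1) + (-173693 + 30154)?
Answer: -143770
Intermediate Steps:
231*g(-1) + (-173693 + 30154) = 231*(-1) + (-173693 + 30154) = -231 - 143539 = -143770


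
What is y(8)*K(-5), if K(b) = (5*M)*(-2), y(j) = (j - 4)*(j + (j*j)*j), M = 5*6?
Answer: -624000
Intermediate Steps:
M = 30
y(j) = (-4 + j)*(j + j**3) (y(j) = (-4 + j)*(j + j**2*j) = (-4 + j)*(j + j**3))
K(b) = -300 (K(b) = (5*30)*(-2) = 150*(-2) = -300)
y(8)*K(-5) = (8*(-4 + 8 + 8**3 - 4*8**2))*(-300) = (8*(-4 + 8 + 512 - 4*64))*(-300) = (8*(-4 + 8 + 512 - 256))*(-300) = (8*260)*(-300) = 2080*(-300) = -624000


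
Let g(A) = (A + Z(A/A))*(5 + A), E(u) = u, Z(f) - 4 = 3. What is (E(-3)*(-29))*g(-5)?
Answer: 0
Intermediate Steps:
Z(f) = 7 (Z(f) = 4 + 3 = 7)
g(A) = (5 + A)*(7 + A) (g(A) = (A + 7)*(5 + A) = (7 + A)*(5 + A) = (5 + A)*(7 + A))
(E(-3)*(-29))*g(-5) = (-3*(-29))*(35 + (-5)² + 12*(-5)) = 87*(35 + 25 - 60) = 87*0 = 0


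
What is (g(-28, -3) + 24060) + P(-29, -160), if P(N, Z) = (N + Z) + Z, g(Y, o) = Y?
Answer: 23683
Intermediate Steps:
P(N, Z) = N + 2*Z
(g(-28, -3) + 24060) + P(-29, -160) = (-28 + 24060) + (-29 + 2*(-160)) = 24032 + (-29 - 320) = 24032 - 349 = 23683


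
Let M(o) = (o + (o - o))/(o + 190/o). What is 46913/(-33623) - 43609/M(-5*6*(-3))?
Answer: -1215572021933/27234630 ≈ -44633.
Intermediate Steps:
M(o) = o/(o + 190/o) (M(o) = (o + 0)/(o + 190/o) = o/(o + 190/o))
46913/(-33623) - 43609/M(-5*6*(-3)) = 46913/(-33623) - 43609/((-5*6*(-3))**2/(190 + (-5*6*(-3))**2)) = 46913*(-1/33623) - 43609/((-30*(-3))**2/(190 + (-30*(-3))**2)) = -46913/33623 - 43609/(90**2/(190 + 90**2)) = -46913/33623 - 43609/(8100/(190 + 8100)) = -46913/33623 - 43609/(8100/8290) = -46913/33623 - 43609/(8100*(1/8290)) = -46913/33623 - 43609/810/829 = -46913/33623 - 43609*829/810 = -46913/33623 - 36151861/810 = -1215572021933/27234630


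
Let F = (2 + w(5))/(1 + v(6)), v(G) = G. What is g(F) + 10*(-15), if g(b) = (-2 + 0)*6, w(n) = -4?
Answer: -162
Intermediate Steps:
F = -2/7 (F = (2 - 4)/(1 + 6) = -2/7 ≈ -0.28571)
g(b) = -12 (g(b) = -2*6 = -12)
g(F) + 10*(-15) = -12 + 10*(-15) = -12 - 150 = -162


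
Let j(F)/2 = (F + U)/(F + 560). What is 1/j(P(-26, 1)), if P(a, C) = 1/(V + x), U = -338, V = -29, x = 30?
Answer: -561/674 ≈ -0.83234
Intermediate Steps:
P(a, C) = 1 (P(a, C) = 1/(-29 + 30) = 1/1 = 1)
j(F) = 2*(-338 + F)/(560 + F) (j(F) = 2*((F - 338)/(F + 560)) = 2*((-338 + F)/(560 + F)) = 2*(-338 + F)/(560 + F))
1/j(P(-26, 1)) = 1/(2*(-338 + 1)/(560 + 1)) = 1/(2*(-337)/561) = 1/(2*(1/561)*(-337)) = 1/(-674/561) = -561/674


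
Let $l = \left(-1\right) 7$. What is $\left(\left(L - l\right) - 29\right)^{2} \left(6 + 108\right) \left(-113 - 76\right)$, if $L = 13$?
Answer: $-1745226$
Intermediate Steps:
$l = -7$
$\left(\left(L - l\right) - 29\right)^{2} \left(6 + 108\right) \left(-113 - 76\right) = \left(\left(13 - -7\right) - 29\right)^{2} \left(6 + 108\right) \left(-113 - 76\right) = \left(\left(13 + 7\right) - 29\right)^{2} \cdot 114 \left(-189\right) = \left(20 - 29\right)^{2} \left(-21546\right) = \left(-9\right)^{2} \left(-21546\right) = 81 \left(-21546\right) = -1745226$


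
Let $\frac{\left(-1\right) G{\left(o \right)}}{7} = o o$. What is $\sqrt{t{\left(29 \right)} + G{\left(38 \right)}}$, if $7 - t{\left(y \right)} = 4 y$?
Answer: $i \sqrt{10217} \approx 101.08 i$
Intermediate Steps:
$G{\left(o \right)} = - 7 o^{2}$ ($G{\left(o \right)} = - 7 o o = - 7 o^{2}$)
$t{\left(y \right)} = 7 - 4 y$
$\sqrt{t{\left(29 \right)} + G{\left(38 \right)}} = \sqrt{\left(7 - 116\right) - 7 \cdot 38^{2}} = \sqrt{\left(7 - 116\right) - 10108} = \sqrt{-109 - 10108} = \sqrt{-10217} = i \sqrt{10217}$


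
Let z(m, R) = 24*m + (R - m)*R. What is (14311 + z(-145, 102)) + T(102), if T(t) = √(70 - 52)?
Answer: 36025 + 3*√2 ≈ 36029.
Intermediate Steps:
T(t) = 3*√2 (T(t) = √18 = 3*√2)
z(m, R) = 24*m + R*(R - m)
(14311 + z(-145, 102)) + T(102) = (14311 + (102² + 24*(-145) - 1*102*(-145))) + 3*√2 = (14311 + (10404 - 3480 + 14790)) + 3*√2 = (14311 + 21714) + 3*√2 = 36025 + 3*√2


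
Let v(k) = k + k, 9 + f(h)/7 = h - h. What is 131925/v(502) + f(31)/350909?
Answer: 46293606573/352312636 ≈ 131.40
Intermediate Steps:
f(h) = -63 (f(h) = -63 + 7*(h - h) = -63 + 7*0 = -63 + 0 = -63)
v(k) = 2*k
131925/v(502) + f(31)/350909 = 131925/((2*502)) - 63/350909 = 131925/1004 - 63*1/350909 = 131925*(1/1004) - 63/350909 = 131925/1004 - 63/350909 = 46293606573/352312636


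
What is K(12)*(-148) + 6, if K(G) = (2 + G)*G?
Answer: -24858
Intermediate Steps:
K(G) = G*(2 + G)
K(12)*(-148) + 6 = (12*(2 + 12))*(-148) + 6 = (12*14)*(-148) + 6 = 168*(-148) + 6 = -24864 + 6 = -24858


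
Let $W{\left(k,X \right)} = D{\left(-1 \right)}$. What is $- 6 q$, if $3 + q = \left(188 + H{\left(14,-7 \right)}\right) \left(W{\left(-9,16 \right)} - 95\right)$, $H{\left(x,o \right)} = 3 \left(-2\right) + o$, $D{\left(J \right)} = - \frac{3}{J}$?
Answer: $96618$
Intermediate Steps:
$H{\left(x,o \right)} = -6 + o$
$W{\left(k,X \right)} = 3$ ($W{\left(k,X \right)} = - \frac{3}{-1} = \left(-3\right) \left(-1\right) = 3$)
$q = -16103$ ($q = -3 + \left(188 - 13\right) \left(3 - 95\right) = -3 + \left(188 - 13\right) \left(-92\right) = -3 + 175 \left(-92\right) = -3 - 16100 = -16103$)
$- 6 q = \left(-6\right) \left(-16103\right) = 96618$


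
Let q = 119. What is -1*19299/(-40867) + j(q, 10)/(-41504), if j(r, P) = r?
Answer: 796122523/1696143968 ≈ 0.46937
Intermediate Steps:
-1*19299/(-40867) + j(q, 10)/(-41504) = -1*19299/(-40867) + 119/(-41504) = -19299*(-1/40867) + 119*(-1/41504) = 19299/40867 - 119/41504 = 796122523/1696143968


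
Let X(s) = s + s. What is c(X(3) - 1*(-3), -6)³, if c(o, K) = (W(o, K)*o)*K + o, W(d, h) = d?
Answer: -108531333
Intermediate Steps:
X(s) = 2*s
c(o, K) = o + K*o² (c(o, K) = (o*o)*K + o = o²*K + o = K*o² + o = o + K*o²)
c(X(3) - 1*(-3), -6)³ = ((2*3 - 1*(-3))*(1 - 6*(2*3 - 1*(-3))))³ = ((6 + 3)*(1 - 6*(6 + 3)))³ = (9*(1 - 6*9))³ = (9*(1 - 54))³ = (9*(-53))³ = (-477)³ = -108531333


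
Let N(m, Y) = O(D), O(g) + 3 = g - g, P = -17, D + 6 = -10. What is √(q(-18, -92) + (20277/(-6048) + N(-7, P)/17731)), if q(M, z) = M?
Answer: I*√429637555970/141848 ≈ 4.6209*I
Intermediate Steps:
D = -16 (D = -6 - 10 = -16)
O(g) = -3 (O(g) = -3 + (g - g) = -3 + 0 = -3)
N(m, Y) = -3
√(q(-18, -92) + (20277/(-6048) + N(-7, P)/17731)) = √(-18 + (20277/(-6048) - 3/17731)) = √(-18 + (20277*(-1/6048) - 3*1/17731)) = √(-18 + (-751/224 - 3/17731)) = √(-18 - 1902379/567392) = √(-12115435/567392) = I*√429637555970/141848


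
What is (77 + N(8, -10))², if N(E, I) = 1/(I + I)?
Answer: 2368521/400 ≈ 5921.3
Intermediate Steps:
N(E, I) = 1/(2*I)
(77 + N(8, -10))² = (77 + (½)/(-10))² = (77 + (½)*(-⅒))² = (77 - 1/20)² = (1539/20)² = 2368521/400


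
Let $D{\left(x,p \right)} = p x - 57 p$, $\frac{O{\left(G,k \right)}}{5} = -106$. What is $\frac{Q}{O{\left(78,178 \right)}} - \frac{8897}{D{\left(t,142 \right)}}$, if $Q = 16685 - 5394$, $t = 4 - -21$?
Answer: $- \frac{23295447}{1204160} \approx -19.346$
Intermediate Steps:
$t = 25$ ($t = 4 + 21 = 25$)
$O{\left(G,k \right)} = -530$ ($O{\left(G,k \right)} = 5 \left(-106\right) = -530$)
$Q = 11291$ ($Q = 16685 - 5394 = 11291$)
$D{\left(x,p \right)} = - 57 p + p x$
$\frac{Q}{O{\left(78,178 \right)}} - \frac{8897}{D{\left(t,142 \right)}} = \frac{11291}{-530} - \frac{8897}{142 \left(-57 + 25\right)} = 11291 \left(- \frac{1}{530}\right) - \frac{8897}{142 \left(-32\right)} = - \frac{11291}{530} - \frac{8897}{-4544} = - \frac{11291}{530} - - \frac{8897}{4544} = - \frac{11291}{530} + \frac{8897}{4544} = - \frac{23295447}{1204160}$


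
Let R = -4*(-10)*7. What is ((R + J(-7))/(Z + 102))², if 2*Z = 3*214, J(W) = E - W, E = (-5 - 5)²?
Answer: 1849/2209 ≈ 0.83703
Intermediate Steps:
E = 100 (E = (-10)² = 100)
J(W) = 100 - W
Z = 321 (Z = (3*214)/2 = (½)*642 = 321)
R = 280 (R = 40*7 = 280)
((R + J(-7))/(Z + 102))² = ((280 + (100 - 1*(-7)))/(321 + 102))² = ((280 + (100 + 7))/423)² = ((280 + 107)*(1/423))² = (387*(1/423))² = (43/47)² = 1849/2209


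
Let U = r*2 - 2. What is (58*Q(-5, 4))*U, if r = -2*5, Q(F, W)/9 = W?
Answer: -45936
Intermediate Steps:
Q(F, W) = 9*W
r = -10
U = -22 (U = -10*2 - 2 = -20 - 2 = -22)
(58*Q(-5, 4))*U = (58*(9*4))*(-22) = (58*36)*(-22) = 2088*(-22) = -45936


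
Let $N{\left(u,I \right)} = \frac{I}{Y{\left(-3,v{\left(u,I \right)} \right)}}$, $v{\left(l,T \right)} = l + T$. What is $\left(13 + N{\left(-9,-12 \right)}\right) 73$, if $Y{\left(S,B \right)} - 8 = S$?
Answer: $\frac{3869}{5} \approx 773.8$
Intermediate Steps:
$v{\left(l,T \right)} = T + l$
$Y{\left(S,B \right)} = 8 + S$
$N{\left(u,I \right)} = \frac{I}{5}$ ($N{\left(u,I \right)} = \frac{I}{8 - 3} = \frac{I}{5}$)
$\left(13 + N{\left(-9,-12 \right)}\right) 73 = \left(13 + \frac{1}{5} \left(-12\right)\right) 73 = \left(13 - \frac{12}{5}\right) 73 = \frac{53}{5} \cdot 73 = \frac{3869}{5}$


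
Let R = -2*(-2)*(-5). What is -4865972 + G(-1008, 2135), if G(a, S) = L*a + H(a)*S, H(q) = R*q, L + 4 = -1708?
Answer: 39901324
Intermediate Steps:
R = -20 (R = 4*(-5) = -20)
L = -1712 (L = -4 - 1708 = -1712)
H(q) = -20*q
G(a, S) = -1712*a - 20*S*a (G(a, S) = -1712*a + (-20*a)*S = -1712*a - 20*S*a)
-4865972 + G(-1008, 2135) = -4865972 + 4*(-1008)*(-428 - 5*2135) = -4865972 + 4*(-1008)*(-428 - 10675) = -4865972 + 4*(-1008)*(-11103) = -4865972 + 44767296 = 39901324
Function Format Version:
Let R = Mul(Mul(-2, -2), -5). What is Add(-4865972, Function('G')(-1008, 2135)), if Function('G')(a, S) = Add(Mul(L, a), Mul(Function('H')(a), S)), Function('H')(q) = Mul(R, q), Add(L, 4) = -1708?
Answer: 39901324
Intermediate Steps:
R = -20 (R = Mul(4, -5) = -20)
L = -1712 (L = Add(-4, -1708) = -1712)
Function('H')(q) = Mul(-20, q)
Function('G')(a, S) = Add(Mul(-1712, a), Mul(-20, S, a)) (Function('G')(a, S) = Add(Mul(-1712, a), Mul(Mul(-20, a), S)) = Add(Mul(-1712, a), Mul(-20, S, a)))
Add(-4865972, Function('G')(-1008, 2135)) = Add(-4865972, Mul(4, -1008, Add(-428, Mul(-5, 2135)))) = Add(-4865972, Mul(4, -1008, Add(-428, -10675))) = Add(-4865972, Mul(4, -1008, -11103)) = Add(-4865972, 44767296) = 39901324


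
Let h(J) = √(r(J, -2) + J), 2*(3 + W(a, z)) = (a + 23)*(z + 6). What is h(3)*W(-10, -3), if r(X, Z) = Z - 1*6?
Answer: 33*I*√5/2 ≈ 36.895*I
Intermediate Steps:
r(X, Z) = -6 + Z (r(X, Z) = Z - 6 = -6 + Z)
W(a, z) = -3 + (6 + z)*(23 + a)/2 (W(a, z) = -3 + ((a + 23)*(z + 6))/2 = -3 + ((23 + a)*(6 + z))/2 = -3 + ((6 + z)*(23 + a))/2 = -3 + (6 + z)*(23 + a)/2)
h(J) = √(-8 + J) (h(J) = √((-6 - 2) + J) = √(-8 + J))
h(3)*W(-10, -3) = √(-8 + 3)*(66 + 3*(-10) + (23/2)*(-3) + (½)*(-10)*(-3)) = √(-5)*(66 - 30 - 69/2 + 15) = (I*√5)*(33/2) = 33*I*√5/2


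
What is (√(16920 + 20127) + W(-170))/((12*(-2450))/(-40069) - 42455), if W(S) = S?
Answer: 1362346/340219999 - 40069*√37047/1701099995 ≈ -0.00052942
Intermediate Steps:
(√(16920 + 20127) + W(-170))/((12*(-2450))/(-40069) - 42455) = (√(16920 + 20127) - 170)/((12*(-2450))/(-40069) - 42455) = (√37047 - 170)/(-29400*(-1/40069) - 42455) = (-170 + √37047)/(29400/40069 - 42455) = (-170 + √37047)/(-1701099995/40069) = (-170 + √37047)*(-40069/1701099995) = 1362346/340219999 - 40069*√37047/1701099995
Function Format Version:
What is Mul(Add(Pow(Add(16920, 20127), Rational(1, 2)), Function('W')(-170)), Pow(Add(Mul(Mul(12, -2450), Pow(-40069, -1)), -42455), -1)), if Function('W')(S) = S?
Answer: Add(Rational(1362346, 340219999), Mul(Rational(-40069, 1701099995), Pow(37047, Rational(1, 2)))) ≈ -0.00052942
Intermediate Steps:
Mul(Add(Pow(Add(16920, 20127), Rational(1, 2)), Function('W')(-170)), Pow(Add(Mul(Mul(12, -2450), Pow(-40069, -1)), -42455), -1)) = Mul(Add(Pow(Add(16920, 20127), Rational(1, 2)), -170), Pow(Add(Mul(Mul(12, -2450), Pow(-40069, -1)), -42455), -1)) = Mul(Add(Pow(37047, Rational(1, 2)), -170), Pow(Add(Mul(-29400, Rational(-1, 40069)), -42455), -1)) = Mul(Add(-170, Pow(37047, Rational(1, 2))), Pow(Add(Rational(29400, 40069), -42455), -1)) = Mul(Add(-170, Pow(37047, Rational(1, 2))), Pow(Rational(-1701099995, 40069), -1)) = Mul(Add(-170, Pow(37047, Rational(1, 2))), Rational(-40069, 1701099995)) = Add(Rational(1362346, 340219999), Mul(Rational(-40069, 1701099995), Pow(37047, Rational(1, 2))))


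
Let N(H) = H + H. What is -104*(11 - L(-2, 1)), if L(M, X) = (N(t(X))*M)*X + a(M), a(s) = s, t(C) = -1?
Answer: -936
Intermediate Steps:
N(H) = 2*H
L(M, X) = M - 2*M*X (L(M, X) = ((2*(-1))*M)*X + M = (-2*M)*X + M = -2*M*X + M = M - 2*M*X)
-104*(11 - L(-2, 1)) = -104*(11 - (-2)*(1 - 2*1)) = -104*(11 - (-2)*(1 - 2)) = -104*(11 - (-2)*(-1)) = -104*(11 - 1*2) = -104*(11 - 2) = -104*9 = -936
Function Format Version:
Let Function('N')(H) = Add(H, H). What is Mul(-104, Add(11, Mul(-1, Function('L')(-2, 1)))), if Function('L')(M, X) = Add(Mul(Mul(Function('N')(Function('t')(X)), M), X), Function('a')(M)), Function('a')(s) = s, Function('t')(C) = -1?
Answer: -936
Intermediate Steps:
Function('N')(H) = Mul(2, H)
Function('L')(M, X) = Add(M, Mul(-2, M, X)) (Function('L')(M, X) = Add(Mul(Mul(Mul(2, -1), M), X), M) = Add(Mul(Mul(-2, M), X), M) = Add(Mul(-2, M, X), M) = Add(M, Mul(-2, M, X)))
Mul(-104, Add(11, Mul(-1, Function('L')(-2, 1)))) = Mul(-104, Add(11, Mul(-1, Mul(-2, Add(1, Mul(-2, 1)))))) = Mul(-104, Add(11, Mul(-1, Mul(-2, Add(1, -2))))) = Mul(-104, Add(11, Mul(-1, Mul(-2, -1)))) = Mul(-104, Add(11, Mul(-1, 2))) = Mul(-104, Add(11, -2)) = Mul(-104, 9) = -936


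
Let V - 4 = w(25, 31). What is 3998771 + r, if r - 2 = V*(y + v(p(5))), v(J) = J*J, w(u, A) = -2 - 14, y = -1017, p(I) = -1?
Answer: 4010965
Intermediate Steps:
w(u, A) = -16
V = -12 (V = 4 - 16 = -12)
v(J) = J²
r = 12194 (r = 2 - 12*(-1017 + (-1)²) = 2 - 12*(-1017 + 1) = 2 - 12*(-1016) = 2 + 12192 = 12194)
3998771 + r = 3998771 + 12194 = 4010965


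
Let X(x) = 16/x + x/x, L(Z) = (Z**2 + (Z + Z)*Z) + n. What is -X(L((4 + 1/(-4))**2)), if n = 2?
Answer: -156483/152387 ≈ -1.0269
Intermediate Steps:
L(Z) = 2 + 3*Z**2 (L(Z) = (Z**2 + (Z + Z)*Z) + 2 = (Z**2 + (2*Z)*Z) + 2 = (Z**2 + 2*Z**2) + 2 = 3*Z**2 + 2 = 2 + 3*Z**2)
X(x) = 1 + 16/x (X(x) = 16/x + 1 = 1 + 16/x)
-X(L((4 + 1/(-4))**2)) = -(16 + (2 + 3*((4 + 1/(-4))**2)**2))/(2 + 3*((4 + 1/(-4))**2)**2) = -(16 + (2 + 3*((4 - 1/4)**2)**2))/(2 + 3*((4 - 1/4)**2)**2) = -(16 + (2 + 3*((15/4)**2)**2))/(2 + 3*((15/4)**2)**2) = -(16 + (2 + 3*(225/16)**2))/(2 + 3*(225/16)**2) = -(16 + (2 + 3*(50625/256)))/(2 + 3*(50625/256)) = -(16 + (2 + 151875/256))/(2 + 151875/256) = -(16 + 152387/256)/152387/256 = -256*156483/(152387*256) = -1*156483/152387 = -156483/152387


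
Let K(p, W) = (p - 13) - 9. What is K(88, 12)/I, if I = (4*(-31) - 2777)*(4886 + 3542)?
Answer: -11/4074938 ≈ -2.6994e-6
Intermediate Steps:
K(p, W) = -22 + p (K(p, W) = (-13 + p) - 9 = -22 + p)
I = -24449628 (I = (-124 - 2777)*8428 = -2901*8428 = -24449628)
K(88, 12)/I = (-22 + 88)/(-24449628) = 66*(-1/24449628) = -11/4074938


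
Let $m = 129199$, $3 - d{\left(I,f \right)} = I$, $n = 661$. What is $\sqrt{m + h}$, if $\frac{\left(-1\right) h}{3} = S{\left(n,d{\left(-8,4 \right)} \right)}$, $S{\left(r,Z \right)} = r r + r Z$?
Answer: $i \sqrt{1203377} \approx 1097.0 i$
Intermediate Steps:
$d{\left(I,f \right)} = 3 - I$
$S{\left(r,Z \right)} = r^{2} + Z r$
$h = -1332576$ ($h = - 3 \cdot 661 \left(\left(3 - -8\right) + 661\right) = - 3 \cdot 661 \left(\left(3 + 8\right) + 661\right) = - 3 \cdot 661 \left(11 + 661\right) = - 3 \cdot 661 \cdot 672 = \left(-3\right) 444192 = -1332576$)
$\sqrt{m + h} = \sqrt{129199 - 1332576} = \sqrt{-1203377} = i \sqrt{1203377}$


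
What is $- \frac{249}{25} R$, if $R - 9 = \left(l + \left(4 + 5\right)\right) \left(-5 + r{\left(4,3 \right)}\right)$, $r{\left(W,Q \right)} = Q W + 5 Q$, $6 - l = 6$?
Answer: $- \frac{51543}{25} \approx -2061.7$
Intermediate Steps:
$l = 0$ ($l = 6 - 6 = 0$)
$r{\left(W,Q \right)} = 5 Q + Q W$
$R = 207$ ($R = 9 + \left(0 + \left(4 + 5\right)\right) \left(-5 + 3 \left(5 + 4\right)\right) = 9 + \left(0 + 9\right) \left(-5 + 3 \cdot 9\right) = 9 + 9 \left(-5 + 27\right) = 9 + 9 \cdot 22 = 9 + 198 = 207$)
$- \frac{249}{25} R = - \frac{249}{25} \cdot 207 = \left(-249\right) \frac{1}{25} \cdot 207 = \left(- \frac{249}{25}\right) 207 = - \frac{51543}{25}$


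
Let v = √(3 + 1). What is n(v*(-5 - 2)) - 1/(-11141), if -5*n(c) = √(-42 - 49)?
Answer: 1/11141 - I*√91/5 ≈ 8.9759e-5 - 1.9079*I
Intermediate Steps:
v = 2 (v = √4 = 2)
n(c) = -I*√91/5 (n(c) = -√(-42 - 49)/5 = -I*√91/5)
n(v*(-5 - 2)) - 1/(-11141) = -I*√91/5 - 1/(-11141) = -I*√91/5 - 1*(-1/11141) = -I*√91/5 + 1/11141 = 1/11141 - I*√91/5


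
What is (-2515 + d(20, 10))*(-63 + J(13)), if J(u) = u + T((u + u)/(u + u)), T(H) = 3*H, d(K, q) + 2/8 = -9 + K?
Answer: 470799/4 ≈ 1.1770e+5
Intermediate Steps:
d(K, q) = -37/4 + K (d(K, q) = -1/4 + (-9 + K) = -37/4 + K)
J(u) = 3 + u (J(u) = u + 3*((u + u)/(u + u)) = u + 3*((2*u)/((2*u))) = u + 3*((2*u)*(1/(2*u))) = u + 3*1 = u + 3 = 3 + u)
(-2515 + d(20, 10))*(-63 + J(13)) = (-2515 + (-37/4 + 20))*(-63 + (3 + 13)) = (-2515 + 43/4)*(-63 + 16) = -10017/4*(-47) = 470799/4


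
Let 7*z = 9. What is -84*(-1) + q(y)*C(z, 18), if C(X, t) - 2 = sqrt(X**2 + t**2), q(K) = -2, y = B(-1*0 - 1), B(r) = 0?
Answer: 80 - 18*sqrt(197)/7 ≈ 43.908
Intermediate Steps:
y = 0
z = 9/7 (z = (1/7)*9 = 9/7 ≈ 1.2857)
C(X, t) = 2 + sqrt(X**2 + t**2)
-84*(-1) + q(y)*C(z, 18) = -84*(-1) - 2*(2 + sqrt((9/7)**2 + 18**2)) = 84 - 2*(2 + sqrt(81/49 + 324)) = 84 - 2*(2 + sqrt(15957/49)) = 84 - 2*(2 + 9*sqrt(197)/7) = 84 + (-4 - 18*sqrt(197)/7) = 80 - 18*sqrt(197)/7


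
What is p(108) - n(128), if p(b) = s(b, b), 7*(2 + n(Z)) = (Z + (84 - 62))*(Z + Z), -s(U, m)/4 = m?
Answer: -41410/7 ≈ -5915.7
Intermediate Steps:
s(U, m) = -4*m
n(Z) = -2 + 2*Z*(22 + Z)/7 (n(Z) = -2 + ((Z + (84 - 62))*(Z + Z))/7 = -2 + ((Z + 22)*(2*Z))/7 = -2 + ((22 + Z)*(2*Z))/7 = -2 + (2*Z*(22 + Z))/7 = -2 + 2*Z*(22 + Z)/7)
p(b) = -4*b
p(108) - n(128) = -4*108 - (-2 + (2/7)*128² + (44/7)*128) = -432 - (-2 + (2/7)*16384 + 5632/7) = -432 - (-2 + 32768/7 + 5632/7) = -432 - 1*38386/7 = -432 - 38386/7 = -41410/7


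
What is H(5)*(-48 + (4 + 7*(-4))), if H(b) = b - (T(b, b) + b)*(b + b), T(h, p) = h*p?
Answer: 21240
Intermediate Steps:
H(b) = b - 2*b*(b + b²) (H(b) = b - (b*b + b)*(b + b) = b - (b² + b)*2*b = b - (b + b²)*2*b = b - 2*b*(b + b²))
H(5)*(-48 + (4 + 7*(-4))) = (5*(1 - 2*5 - 2*5²))*(-48 + (4 + 7*(-4))) = (5*(1 - 10 - 2*25))*(-48 + (4 - 28)) = (5*(1 - 10 - 50))*(-48 - 24) = (5*(-59))*(-72) = -295*(-72) = 21240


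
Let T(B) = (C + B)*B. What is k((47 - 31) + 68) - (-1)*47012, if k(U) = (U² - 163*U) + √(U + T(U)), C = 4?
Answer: 40376 + 2*√1869 ≈ 40462.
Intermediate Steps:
T(B) = B*(4 + B) (T(B) = (4 + B)*B = B*(4 + B))
k(U) = U² + √(U + U*(4 + U)) - 163*U (k(U) = (U² - 163*U) + √(U + U*(4 + U)) = U² + √(U + U*(4 + U)) - 163*U)
k((47 - 31) + 68) - (-1)*47012 = (((47 - 31) + 68)² + √(((47 - 31) + 68)*(5 + ((47 - 31) + 68))) - 163*((47 - 31) + 68)) - (-1)*47012 = ((16 + 68)² + √((16 + 68)*(5 + (16 + 68))) - 163*(16 + 68)) - 1*(-47012) = (84² + √(84*(5 + 84)) - 163*84) + 47012 = (7056 + √(84*89) - 13692) + 47012 = (7056 + √7476 - 13692) + 47012 = (7056 + 2*√1869 - 13692) + 47012 = (-6636 + 2*√1869) + 47012 = 40376 + 2*√1869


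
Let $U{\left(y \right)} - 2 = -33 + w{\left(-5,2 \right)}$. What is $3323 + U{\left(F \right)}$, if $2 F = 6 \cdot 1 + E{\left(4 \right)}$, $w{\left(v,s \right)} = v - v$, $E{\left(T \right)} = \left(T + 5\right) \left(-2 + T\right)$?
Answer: $3292$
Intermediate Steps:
$E{\left(T \right)} = \left(-2 + T\right) \left(5 + T\right)$ ($E{\left(T \right)} = \left(5 + T\right) \left(-2 + T\right) = \left(-2 + T\right) \left(5 + T\right)$)
$w{\left(v,s \right)} = 0$
$F = 12$ ($F = \frac{6 \cdot 1 + \left(-10 + 4^{2} + 3 \cdot 4\right)}{2} = \frac{6 + \left(-10 + 16 + 12\right)}{2} = \frac{6 + 18}{2} = \frac{1}{2} \cdot 24 = 12$)
$U{\left(y \right)} = -31$ ($U{\left(y \right)} = 2 + \left(-33 + 0\right) = 2 - 33 = -31$)
$3323 + U{\left(F \right)} = 3323 - 31 = 3292$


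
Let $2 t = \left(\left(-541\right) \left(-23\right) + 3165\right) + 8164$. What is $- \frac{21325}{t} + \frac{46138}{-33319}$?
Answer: $- \frac{1258923943}{396029634} \approx -3.1789$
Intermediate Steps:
$t = 11886$ ($t = \frac{\left(\left(-541\right) \left(-23\right) + 3165\right) + 8164}{2} = \frac{\left(12443 + 3165\right) + 8164}{2} = \frac{15608 + 8164}{2} = \frac{1}{2} \cdot 23772 = 11886$)
$- \frac{21325}{t} + \frac{46138}{-33319} = - \frac{21325}{11886} + \frac{46138}{-33319} = \left(-21325\right) \frac{1}{11886} + 46138 \left(- \frac{1}{33319}\right) = - \frac{21325}{11886} - \frac{46138}{33319} = - \frac{1258923943}{396029634}$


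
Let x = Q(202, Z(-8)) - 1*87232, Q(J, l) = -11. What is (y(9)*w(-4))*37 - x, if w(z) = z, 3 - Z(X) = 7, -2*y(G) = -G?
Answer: 86577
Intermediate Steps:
y(G) = G/2 (y(G) = -(-1)*G/2 = G/2)
Z(X) = -4 (Z(X) = 3 - 1*7 = 3 - 7 = -4)
x = -87243 (x = -11 - 1*87232 = -11 - 87232 = -87243)
(y(9)*w(-4))*37 - x = (((1/2)*9)*(-4))*37 - 1*(-87243) = ((9/2)*(-4))*37 + 87243 = -18*37 + 87243 = -666 + 87243 = 86577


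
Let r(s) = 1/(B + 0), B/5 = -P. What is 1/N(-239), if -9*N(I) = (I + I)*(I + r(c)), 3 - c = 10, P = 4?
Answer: -90/1142659 ≈ -7.8764e-5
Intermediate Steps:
c = -7 (c = 3 - 1*10 = 3 - 10 = -7)
B = -20 (B = 5*(-1*4) = 5*(-4) = -20)
r(s) = -1/20 (r(s) = 1/(-20 + 0) = 1/(-20) = -1/20)
N(I) = -2*I*(-1/20 + I)/9 (N(I) = -(I + I)*(I - 1/20)/9 = -2*I*(-1/20 + I)/9)
1/N(-239) = 1/((1/90)*(-239)*(1 - 20*(-239))) = 1/((1/90)*(-239)*(1 + 4780)) = 1/((1/90)*(-239)*4781) = 1/(-1142659/90) = -90/1142659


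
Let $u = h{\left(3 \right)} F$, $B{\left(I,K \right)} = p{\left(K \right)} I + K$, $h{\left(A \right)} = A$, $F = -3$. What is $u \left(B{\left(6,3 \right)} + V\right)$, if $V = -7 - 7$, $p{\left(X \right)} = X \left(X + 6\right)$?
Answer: $-1359$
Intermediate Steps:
$p{\left(X \right)} = X \left(6 + X\right)$
$B{\left(I,K \right)} = K + I K \left(6 + K\right)$ ($B{\left(I,K \right)} = K \left(6 + K\right) I + K = I K \left(6 + K\right) + K = K + I K \left(6 + K\right)$)
$V = -14$
$u = -9$ ($u = 3 \left(-3\right) = -9$)
$u \left(B{\left(6,3 \right)} + V\right) = - 9 \left(3 \left(1 + 6 \left(6 + 3\right)\right) - 14\right) = - 9 \left(3 \left(1 + 6 \cdot 9\right) - 14\right) = - 9 \left(3 \left(1 + 54\right) - 14\right) = - 9 \left(3 \cdot 55 - 14\right) = - 9 \left(165 - 14\right) = \left(-9\right) 151 = -1359$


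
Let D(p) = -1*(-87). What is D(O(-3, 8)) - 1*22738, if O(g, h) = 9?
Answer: -22651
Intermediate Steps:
D(p) = 87
D(O(-3, 8)) - 1*22738 = 87 - 1*22738 = 87 - 22738 = -22651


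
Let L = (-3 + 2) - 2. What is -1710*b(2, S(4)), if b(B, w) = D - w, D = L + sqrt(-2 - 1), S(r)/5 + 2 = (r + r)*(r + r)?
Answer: 535230 - 1710*I*sqrt(3) ≈ 5.3523e+5 - 2961.8*I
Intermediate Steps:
L = -3 (L = -1 - 2 = -3)
S(r) = -10 + 20*r**2 (S(r) = -10 + 5*((r + r)*(r + r)) = -10 + 5*((2*r)*(2*r)) = -10 + 5*(4*r**2) = -10 + 20*r**2)
D = -3 + I*sqrt(3) (D = -3 + sqrt(-2 - 1) = -3 + sqrt(-3) = -3 + I*sqrt(3) ≈ -3.0 + 1.732*I)
b(B, w) = -3 - w + I*sqrt(3) (b(B, w) = (-3 + I*sqrt(3)) - w = -3 - w + I*sqrt(3))
-1710*b(2, S(4)) = -1710*(-3 - (-10 + 20*4**2) + I*sqrt(3)) = -1710*(-3 - (-10 + 20*16) + I*sqrt(3)) = -1710*(-3 - (-10 + 320) + I*sqrt(3)) = -1710*(-3 - 1*310 + I*sqrt(3)) = -1710*(-3 - 310 + I*sqrt(3)) = -1710*(-313 + I*sqrt(3)) = 535230 - 1710*I*sqrt(3)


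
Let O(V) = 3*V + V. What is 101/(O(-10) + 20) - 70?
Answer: -1501/20 ≈ -75.050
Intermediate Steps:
O(V) = 4*V
101/(O(-10) + 20) - 70 = 101/(4*(-10) + 20) - 70 = 101/(-40 + 20) - 70 = 101/(-20) - 70 = -1/20*101 - 70 = -101/20 - 70 = -1501/20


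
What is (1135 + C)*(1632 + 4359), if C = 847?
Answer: 11874162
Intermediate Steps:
(1135 + C)*(1632 + 4359) = (1135 + 847)*(1632 + 4359) = 1982*5991 = 11874162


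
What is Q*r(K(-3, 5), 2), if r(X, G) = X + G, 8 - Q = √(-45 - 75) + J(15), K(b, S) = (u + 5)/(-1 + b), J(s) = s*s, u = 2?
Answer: -217/4 - I*√30/2 ≈ -54.25 - 2.7386*I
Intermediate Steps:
J(s) = s²
K(b, S) = 7/(-1 + b) (K(b, S) = (2 + 5)/(-1 + b) = 7/(-1 + b))
Q = -217 - 2*I*√30 (Q = 8 - (√(-45 - 75) + 15²) = 8 - (√(-120) + 225) = 8 - (2*I*√30 + 225) = 8 - (225 + 2*I*√30) = 8 + (-225 - 2*I*√30) = -217 - 2*I*√30 ≈ -217.0 - 10.954*I)
r(X, G) = G + X
Q*r(K(-3, 5), 2) = (-217 - 2*I*√30)*(2 + 7/(-1 - 3)) = (-217 - 2*I*√30)*(2 + 7/(-4)) = (-217 - 2*I*√30)*(2 + 7*(-¼)) = (-217 - 2*I*√30)*(2 - 7/4) = (-217 - 2*I*√30)*(¼) = -217/4 - I*√30/2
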